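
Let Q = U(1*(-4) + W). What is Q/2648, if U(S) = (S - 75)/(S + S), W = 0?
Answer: 79/21184 ≈ 0.0037292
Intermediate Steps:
U(S) = (-75 + S)/(2*S) (U(S) = (-75 + S)/((2*S)) = (-75 + S)*(1/(2*S)) = (-75 + S)/(2*S))
Q = 79/8 (Q = (-75 + (1*(-4) + 0))/(2*(1*(-4) + 0)) = (-75 + (-4 + 0))/(2*(-4 + 0)) = (½)*(-75 - 4)/(-4) = (½)*(-¼)*(-79) = 79/8 ≈ 9.8750)
Q/2648 = (79/8)/2648 = (79/8)*(1/2648) = 79/21184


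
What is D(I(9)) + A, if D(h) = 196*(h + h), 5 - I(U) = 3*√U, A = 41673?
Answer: 40105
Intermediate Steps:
I(U) = 5 - 3*√U
D(h) = 392*h (D(h) = 196*(2*h) = 392*h)
D(I(9)) + A = 392*(5 - 3*√9) + 41673 = 392*(5 - 3*3) + 41673 = 392*(5 - 9) + 41673 = 392*(-4) + 41673 = -1568 + 41673 = 40105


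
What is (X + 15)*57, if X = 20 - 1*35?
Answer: 0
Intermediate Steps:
X = -15 (X = 20 - 35 = -15)
(X + 15)*57 = (-15 + 15)*57 = 0*57 = 0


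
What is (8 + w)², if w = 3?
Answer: 121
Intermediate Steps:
(8 + w)² = (8 + 3)² = 11² = 121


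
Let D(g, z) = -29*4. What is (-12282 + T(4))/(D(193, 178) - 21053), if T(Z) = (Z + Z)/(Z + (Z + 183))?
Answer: 2345854/4043279 ≈ 0.58019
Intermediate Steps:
T(Z) = 2*Z/(183 + 2*Z) (T(Z) = (2*Z)/(Z + (183 + Z)) = (2*Z)/(183 + 2*Z) = 2*Z/(183 + 2*Z))
D(g, z) = -116
(-12282 + T(4))/(D(193, 178) - 21053) = (-12282 + 2*4/(183 + 2*4))/(-116 - 21053) = (-12282 + 2*4/(183 + 8))/(-21169) = (-12282 + 2*4/191)*(-1/21169) = (-12282 + 2*4*(1/191))*(-1/21169) = (-12282 + 8/191)*(-1/21169) = -2345854/191*(-1/21169) = 2345854/4043279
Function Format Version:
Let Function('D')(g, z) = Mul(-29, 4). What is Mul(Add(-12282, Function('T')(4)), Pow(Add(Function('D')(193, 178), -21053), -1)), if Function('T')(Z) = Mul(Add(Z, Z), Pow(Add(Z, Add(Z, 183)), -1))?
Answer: Rational(2345854, 4043279) ≈ 0.58019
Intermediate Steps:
Function('T')(Z) = Mul(2, Z, Pow(Add(183, Mul(2, Z)), -1)) (Function('T')(Z) = Mul(Mul(2, Z), Pow(Add(Z, Add(183, Z)), -1)) = Mul(Mul(2, Z), Pow(Add(183, Mul(2, Z)), -1)) = Mul(2, Z, Pow(Add(183, Mul(2, Z)), -1)))
Function('D')(g, z) = -116
Mul(Add(-12282, Function('T')(4)), Pow(Add(Function('D')(193, 178), -21053), -1)) = Mul(Add(-12282, Mul(2, 4, Pow(Add(183, Mul(2, 4)), -1))), Pow(Add(-116, -21053), -1)) = Mul(Add(-12282, Mul(2, 4, Pow(Add(183, 8), -1))), Pow(-21169, -1)) = Mul(Add(-12282, Mul(2, 4, Pow(191, -1))), Rational(-1, 21169)) = Mul(Add(-12282, Mul(2, 4, Rational(1, 191))), Rational(-1, 21169)) = Mul(Add(-12282, Rational(8, 191)), Rational(-1, 21169)) = Mul(Rational(-2345854, 191), Rational(-1, 21169)) = Rational(2345854, 4043279)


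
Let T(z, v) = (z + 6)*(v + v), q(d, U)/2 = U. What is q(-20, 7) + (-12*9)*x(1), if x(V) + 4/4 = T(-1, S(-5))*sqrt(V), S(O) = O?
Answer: 5522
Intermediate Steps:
q(d, U) = 2*U
T(z, v) = 2*v*(6 + z) (T(z, v) = (6 + z)*(2*v) = 2*v*(6 + z))
x(V) = -1 - 50*sqrt(V) (x(V) = -1 + (2*(-5)*(6 - 1))*sqrt(V) = -1 + (2*(-5)*5)*sqrt(V) = -1 - 50*sqrt(V))
q(-20, 7) + (-12*9)*x(1) = 2*7 + (-12*9)*(-1 - 50*sqrt(1)) = 14 - 108*(-1 - 50*1) = 14 - 108*(-1 - 50) = 14 - 108*(-51) = 14 + 5508 = 5522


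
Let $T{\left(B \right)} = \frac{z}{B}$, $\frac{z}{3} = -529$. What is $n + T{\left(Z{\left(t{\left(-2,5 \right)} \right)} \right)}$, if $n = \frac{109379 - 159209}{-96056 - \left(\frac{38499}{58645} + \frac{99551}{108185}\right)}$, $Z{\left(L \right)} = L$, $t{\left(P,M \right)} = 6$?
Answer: $- \frac{10725350306312263}{40629212726994} \approx -263.98$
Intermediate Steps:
$z = -1587$ ($z = 3 \left(-529\right) = -1587$)
$T{\left(B \right)} = - \frac{1587}{B}$
$n = \frac{10538229988825}{20314606363497}$ ($n = - \frac{49830}{-96056 - \frac{2000636542}{1268901865}} = - \frac{49830}{- \frac{121887638180982}{1268901865}} = \left(-49830\right) \left(- \frac{1268901865}{121887638180982}\right) = \frac{10538229988825}{20314606363497} \approx 0.51875$)
$n + T{\left(Z{\left(t{\left(-2,5 \right)} \right)} \right)} = \frac{10538229988825}{20314606363497} - \frac{1587}{6} = \frac{10538229988825}{20314606363497} - \frac{529}{2} = - \frac{10725350306312263}{40629212726994}$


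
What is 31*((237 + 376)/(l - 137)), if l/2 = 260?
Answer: 19003/383 ≈ 49.616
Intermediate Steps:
l = 520 (l = 2*260 = 520)
31*((237 + 376)/(l - 137)) = 31*((237 + 376)/(520 - 137)) = 31*(613/383) = 19003/383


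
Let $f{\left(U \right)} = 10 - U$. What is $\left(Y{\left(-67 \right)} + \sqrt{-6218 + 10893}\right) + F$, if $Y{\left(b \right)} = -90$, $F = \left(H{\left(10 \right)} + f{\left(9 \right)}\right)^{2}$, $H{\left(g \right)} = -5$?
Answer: $-74 + 5 \sqrt{187} \approx -5.626$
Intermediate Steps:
$F = 16$ ($F = \left(-5 + \left(10 - 9\right)\right)^{2} = \left(-5 + 1\right)^{2} = \left(-4\right)^{2} = 16$)
$\left(Y{\left(-67 \right)} + \sqrt{-6218 + 10893}\right) + F = \left(-90 + \sqrt{-6218 + 10893}\right) + 16 = \left(-90 + \sqrt{4675}\right) + 16 = \left(-90 + 5 \sqrt{187}\right) + 16 = -74 + 5 \sqrt{187}$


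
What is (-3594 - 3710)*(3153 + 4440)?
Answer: -55459272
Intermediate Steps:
(-3594 - 3710)*(3153 + 4440) = -7304*7593 = -55459272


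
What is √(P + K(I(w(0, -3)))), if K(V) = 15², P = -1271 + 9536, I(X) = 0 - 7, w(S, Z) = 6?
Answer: √8490 ≈ 92.141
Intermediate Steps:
I(X) = -7
P = 8265
K(V) = 225
√(P + K(I(w(0, -3)))) = √(8265 + 225) = √8490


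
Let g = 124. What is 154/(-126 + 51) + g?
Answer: 9146/75 ≈ 121.95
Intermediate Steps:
154/(-126 + 51) + g = 154/(-126 + 51) + 124 = 154/(-75) + 124 = -1/75*154 + 124 = -154/75 + 124 = 9146/75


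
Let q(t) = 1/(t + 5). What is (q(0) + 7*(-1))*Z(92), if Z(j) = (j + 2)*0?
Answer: 0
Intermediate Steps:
Z(j) = 0 (Z(j) = (2 + j)*0 = 0)
q(t) = 1/(5 + t)
(q(0) + 7*(-1))*Z(92) = (1/(5 + 0) + 7*(-1))*0 = (1/5 - 7)*0 = (⅕ - 7)*0 = -34/5*0 = 0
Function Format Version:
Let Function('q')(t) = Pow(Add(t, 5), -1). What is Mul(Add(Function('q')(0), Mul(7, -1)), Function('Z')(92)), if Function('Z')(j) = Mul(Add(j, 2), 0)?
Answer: 0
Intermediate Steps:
Function('Z')(j) = 0 (Function('Z')(j) = Mul(Add(2, j), 0) = 0)
Function('q')(t) = Pow(Add(5, t), -1)
Mul(Add(Function('q')(0), Mul(7, -1)), Function('Z')(92)) = Mul(Add(Pow(Add(5, 0), -1), Mul(7, -1)), 0) = Mul(Add(Pow(5, -1), -7), 0) = Mul(Add(Rational(1, 5), -7), 0) = Mul(Rational(-34, 5), 0) = 0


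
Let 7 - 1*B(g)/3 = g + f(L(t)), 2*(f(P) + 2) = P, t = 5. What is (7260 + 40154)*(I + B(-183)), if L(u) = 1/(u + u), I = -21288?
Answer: -9820458801/10 ≈ -9.8205e+8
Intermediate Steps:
L(u) = 1/(2*u)
f(P) = -2 + P/2
B(g) = 537/20 - 3*g (B(g) = 21 - 3*(g + (-2 + ((1/2)/5)/2)) = 21 - 3*(g + (-2 + ((1/2)*(1/5))/2)) = 21 - 3*(g + (-2 + (1/2)*(1/10))) = 21 - 3*(g + (-2 + 1/20)) = 21 - 3*(g - 39/20) = 21 - 3*(-39/20 + g) = 21 + (117/20 - 3*g) = 537/20 - 3*g)
(7260 + 40154)*(I + B(-183)) = (7260 + 40154)*(-21288 + (537/20 - 3*(-183))) = 47414*(-21288 + (537/20 + 549)) = 47414*(-21288 + 11517/20) = 47414*(-414243/20) = -9820458801/10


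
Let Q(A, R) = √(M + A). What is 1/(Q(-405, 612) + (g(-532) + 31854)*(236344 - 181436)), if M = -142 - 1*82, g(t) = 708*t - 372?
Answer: -512238216/9708355627441918289 - I*√629/359209158215350976693 ≈ -5.2763e-11 - 6.982e-20*I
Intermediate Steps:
g(t) = -372 + 708*t
M = -224 (M = -142 - 82 = -224)
Q(A, R) = √(-224 + A)
1/(Q(-405, 612) + (g(-532) + 31854)*(236344 - 181436)) = 1/(√(-224 - 405) + ((-372 + 708*(-532)) + 31854)*(236344 - 181436)) = 1/(√(-629) + ((-372 - 376656) + 31854)*54908) = 1/(I*√629 + (-377028 + 31854)*54908) = 1/(I*√629 - 345174*54908) = 1/(I*√629 - 18952813992) = 1/(-18952813992 + I*√629)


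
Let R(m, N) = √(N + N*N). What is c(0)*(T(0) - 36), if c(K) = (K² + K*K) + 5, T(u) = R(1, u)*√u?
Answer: -180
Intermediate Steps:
R(m, N) = √(N + N²)
T(u) = √u*√(u*(1 + u)) (T(u) = √(u*(1 + u))*√u = √u*√(u*(1 + u)))
c(K) = 5 + 2*K² (c(K) = (K² + K²) + 5 = 2*K² + 5 = 5 + 2*K²)
c(0)*(T(0) - 36) = (5 + 2*0²)*(√0*√(0*(1 + 0)) - 36) = (5 + 2*0)*(0*√(0*1) - 36) = (5 + 0)*(0*√0 - 36) = 5*(0*0 - 36) = 5*(0 - 36) = 5*(-36) = -180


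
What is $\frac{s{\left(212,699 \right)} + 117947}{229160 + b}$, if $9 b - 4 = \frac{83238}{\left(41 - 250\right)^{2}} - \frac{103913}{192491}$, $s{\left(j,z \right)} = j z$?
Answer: $\frac{2237716139601085}{1926827980784981} \approx 1.1613$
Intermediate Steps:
$b = \frac{5012926621}{8408199371}$ ($b = \frac{4}{9} + \frac{\frac{83238}{\left(41 - 250\right)^{2}} - \frac{103913}{192491}}{9} = \frac{4}{9} + \frac{\frac{83238}{\left(-209\right)^{2}} - \frac{103913}{192491}}{9} = \frac{4}{9} + \frac{\frac{83238}{43681} - \frac{103913}{192491}}{9} = \frac{4}{9} + \frac{1}{9} \cdot \frac{11483542105}{8408199371} = \frac{4}{9} + \frac{11483542105}{75673794339} = \frac{5012926621}{8408199371} \approx 0.5962$)
$\frac{s{\left(212,699 \right)} + 117947}{229160 + b} = \frac{212 \cdot 699 + 117947}{229160 + \frac{5012926621}{8408199371}} = \frac{148188 + 117947}{\frac{1926827980784981}{8408199371}} = 266135 \cdot \frac{8408199371}{1926827980784981} = \frac{2237716139601085}{1926827980784981}$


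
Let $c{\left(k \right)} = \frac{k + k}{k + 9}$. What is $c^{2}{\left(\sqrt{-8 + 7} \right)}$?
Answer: $- \frac{80}{1681} + \frac{18 i}{1681} \approx -0.047591 + 0.010708 i$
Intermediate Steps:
$c{\left(k \right)} = \frac{2 k}{9 + k}$
$c^{2}{\left(\sqrt{-8 + 7} \right)} = \left(\frac{2 \sqrt{-8 + 7}}{9 + \sqrt{-8 + 7}}\right)^{2} = \left(\frac{2 \sqrt{-1}}{9 + \sqrt{-1}}\right)^{2} = \left(\frac{2 i}{9 + i}\right)^{2} = \left(2 i \frac{9 - i}{82}\right)^{2} = \left(\frac{i \left(9 - i\right)}{41}\right)^{2} = - \frac{\left(9 - i\right)^{2}}{1681}$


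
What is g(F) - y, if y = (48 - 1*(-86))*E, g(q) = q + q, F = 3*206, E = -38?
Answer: 6328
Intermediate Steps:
F = 618
g(q) = 2*q
y = -5092 (y = (48 - 1*(-86))*(-38) = (48 + 86)*(-38) = 134*(-38) = -5092)
g(F) - y = 2*618 - 1*(-5092) = 1236 + 5092 = 6328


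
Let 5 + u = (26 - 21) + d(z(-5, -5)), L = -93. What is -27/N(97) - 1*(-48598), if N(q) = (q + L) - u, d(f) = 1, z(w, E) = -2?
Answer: 48589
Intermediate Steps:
u = 1 (u = -5 + ((26 - 21) + 1) = -5 + (5 + 1) = -5 + 6 = 1)
N(q) = -94 + q (N(q) = (q - 93) - 1*1 = (-93 + q) - 1 = -94 + q)
-27/N(97) - 1*(-48598) = -27/(-94 + 97) - 1*(-48598) = -27/3 + 48598 = -27*1/3 + 48598 = -9 + 48598 = 48589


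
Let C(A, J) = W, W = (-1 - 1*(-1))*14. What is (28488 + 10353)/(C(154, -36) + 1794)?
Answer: 12947/598 ≈ 21.651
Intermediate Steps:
W = 0 (W = (-1 + 1)*14 = 0*14 = 0)
C(A, J) = 0
(28488 + 10353)/(C(154, -36) + 1794) = (28488 + 10353)/(0 + 1794) = 38841/1794 = 38841*(1/1794) = 12947/598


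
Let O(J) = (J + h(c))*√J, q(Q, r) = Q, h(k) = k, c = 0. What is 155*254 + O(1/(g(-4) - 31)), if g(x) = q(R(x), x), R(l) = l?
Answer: 39370 - I*√35/1225 ≈ 39370.0 - 0.0048295*I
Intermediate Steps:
g(x) = x
O(J) = J^(3/2) (O(J) = (J + 0)*√J = J*√J = J^(3/2))
155*254 + O(1/(g(-4) - 31)) = 155*254 + (1/(-4 - 31))^(3/2) = 39370 + (1/(-35))^(3/2) = 39370 + (-1/35)^(3/2) = 39370 - I*√35/1225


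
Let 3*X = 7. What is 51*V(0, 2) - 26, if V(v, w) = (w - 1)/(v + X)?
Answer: -29/7 ≈ -4.1429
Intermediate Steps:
X = 7/3 (X = (1/3)*7 = 7/3 ≈ 2.3333)
V(v, w) = (-1 + w)/(7/3 + v) (V(v, w) = (w - 1)/(v + 7/3) = (-1 + w)/(7/3 + v))
51*V(0, 2) - 26 = 51*(3*(-1 + 2)/(7 + 3*0)) - 26 = 51*(3*1/(7 + 0)) - 26 = 51*(3*1/7) - 26 = 51*(3*(1/7)*1) - 26 = 51*(3/7) - 26 = 153/7 - 26 = -29/7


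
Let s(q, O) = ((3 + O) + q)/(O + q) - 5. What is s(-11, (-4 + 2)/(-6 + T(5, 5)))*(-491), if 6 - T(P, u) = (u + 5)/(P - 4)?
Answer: 37807/18 ≈ 2100.4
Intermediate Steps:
T(P, u) = 6 - (5 + u)/(-4 + P) (T(P, u) = 6 - (u + 5)/(P - 4) = 6 - (5 + u)/(-4 + P))
s(q, O) = -5 + (3 + O + q)/(O + q) (s(q, O) = (3 + O + q)/(O + q) - 5 = -5 + (3 + O + q)/(O + q))
s(-11, (-4 + 2)/(-6 + T(5, 5)))*(-491) = ((3 - 4*(-4 + 2)/(-6 + (-29 - 1*5 + 6*5)/(-4 + 5)) - 4*(-11))/((-4 + 2)/(-6 + (-29 - 1*5 + 6*5)/(-4 + 5)) - 11))*(-491) = ((3 - (-8)/(-6 + (-29 - 5 + 30)/1) + 44)/(-2/(-6 + (-29 - 5 + 30)/1) - 11))*(-491) = ((3 - (-8)/(-6 + 1*(-4)) + 44)/(-2/(-6 + 1*(-4)) - 11))*(-491) = ((3 - (-8)/(-6 - 4) + 44)/(-2/(-6 - 4) - 11))*(-491) = ((3 - (-8)/(-10) + 44)/(-2/(-10) - 11))*(-491) = ((3 - (-8)*(-1)/10 + 44)/(-2*(-⅒) - 11))*(-491) = ((3 - 4*⅕ + 44)/(⅕ - 11))*(-491) = ((3 - ⅘ + 44)/(-54/5))*(-491) = -5/54*231/5*(-491) = -77/18*(-491) = 37807/18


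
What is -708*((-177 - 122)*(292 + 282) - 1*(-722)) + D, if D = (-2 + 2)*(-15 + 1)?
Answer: 121000032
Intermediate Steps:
D = 0 (D = 0*(-14) = 0)
-708*((-177 - 122)*(292 + 282) - 1*(-722)) + D = -708*((-177 - 122)*(292 + 282) - 1*(-722)) + 0 = -708*(-299*574 + 722) + 0 = -708*(-171626 + 722) + 0 = -708*(-170904) + 0 = 121000032 + 0 = 121000032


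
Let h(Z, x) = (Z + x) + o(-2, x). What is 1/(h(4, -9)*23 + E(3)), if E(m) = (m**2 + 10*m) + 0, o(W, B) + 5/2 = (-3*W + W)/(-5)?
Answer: -10/1519 ≈ -0.0065833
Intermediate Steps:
o(W, B) = -5/2 + 2*W/5 (o(W, B) = -5/2 + (-3*W + W)/(-5) = -5/2 - 2*W*(-1/5) = -5/2 + 2*W/5)
h(Z, x) = -33/10 + Z + x (h(Z, x) = (Z + x) + (-5/2 + (2/5)*(-2)) = (Z + x) + (-5/2 - 4/5) = (Z + x) - 33/10 = -33/10 + Z + x)
E(m) = m**2 + 10*m
1/(h(4, -9)*23 + E(3)) = 1/((-33/10 + 4 - 9)*23 + 3*(10 + 3)) = 1/(-83/10*23 + 3*13) = 1/(-1909/10 + 39) = 1/(-1519/10) = -10/1519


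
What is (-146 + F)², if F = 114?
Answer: 1024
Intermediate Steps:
(-146 + F)² = (-146 + 114)² = (-32)² = 1024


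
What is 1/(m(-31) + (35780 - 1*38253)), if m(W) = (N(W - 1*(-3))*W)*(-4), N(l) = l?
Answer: -1/5945 ≈ -0.00016821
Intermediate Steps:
m(W) = -4*W*(3 + W) (m(W) = ((W - 1*(-3))*W)*(-4) = ((W + 3)*W)*(-4) = ((3 + W)*W)*(-4) = (W*(3 + W))*(-4) = -4*W*(3 + W))
1/(m(-31) + (35780 - 1*38253)) = 1/(-4*(-31)*(3 - 31) + (35780 - 1*38253)) = 1/(-4*(-31)*(-28) + (35780 - 38253)) = 1/(-3472 - 2473) = 1/(-5945) = -1/5945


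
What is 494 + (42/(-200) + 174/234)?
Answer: 1928681/3900 ≈ 494.53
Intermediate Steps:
494 + (42/(-200) + 174/234) = 494 + (42*(-1/200) + 174*(1/234)) = 494 + (-21/100 + 29/39) = 494 + 2081/3900 = 1928681/3900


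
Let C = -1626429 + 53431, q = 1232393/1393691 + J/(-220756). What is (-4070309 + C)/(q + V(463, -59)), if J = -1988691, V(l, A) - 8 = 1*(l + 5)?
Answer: -1736251718539299572/149492528486085 ≈ -11614.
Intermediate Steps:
V(l, A) = 13 + l (V(l, A) = 8 + 1*(l + 5) = 8 + 1*(5 + l) = 8 + (5 + l) = 13 + l)
q = 3043678897589/307665650396 (q = 1232393/1393691 - 1988691/(-220756) = 1232393*(1/1393691) - 1988691*(-1/220756) = 1232393/1393691 + 1988691/220756 = 3043678897589/307665650396 ≈ 9.8928)
C = -1572998
(-4070309 + C)/(q + V(463, -59)) = (-4070309 - 1572998)/(3043678897589/307665650396 + (13 + 463)) = -5643307/(3043678897589/307665650396 + 476) = -5643307/149492528486085/307665650396 = -5643307*307665650396/149492528486085 = -1736251718539299572/149492528486085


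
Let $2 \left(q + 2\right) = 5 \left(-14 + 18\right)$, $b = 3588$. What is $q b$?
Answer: $28704$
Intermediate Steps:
$q = 8$ ($q = -2 + \frac{5 \left(-14 + 18\right)}{2} = -2 + \frac{5 \cdot 4}{2} = -2 + \frac{1}{2} \cdot 20 = -2 + 10 = 8$)
$q b = 8 \cdot 3588 = 28704$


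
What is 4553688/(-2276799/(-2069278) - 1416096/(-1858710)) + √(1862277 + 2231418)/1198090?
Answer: 973018823725476080/397900298221 + 3*√454855/1198090 ≈ 2.4454e+6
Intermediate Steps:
4553688/(-2276799/(-2069278) - 1416096/(-1858710)) + √(1862277 + 2231418)/1198090 = 4553688/(-2276799*(-1/2069278) - 1416096*(-1/1858710)) + √4093695*(1/1198090) = 4553688/(2276799/2069278 + 236016/309785) + (3*√454855)*(1/1198090) = 4553688/(1193700894663/641031285230) + 3*√454855/1198090 = 4553688*(641031285230/1193700894663) + 3*√454855/1198090 = 973018823725476080/397900298221 + 3*√454855/1198090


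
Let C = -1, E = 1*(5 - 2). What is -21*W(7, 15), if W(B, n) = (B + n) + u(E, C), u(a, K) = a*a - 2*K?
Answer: -693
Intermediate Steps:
E = 3 (E = 1*3 = 3)
u(a, K) = a² - 2*K
W(B, n) = 11 + B + n (W(B, n) = (B + n) + (3² - 2*(-1)) = (B + n) + (9 + 2) = (B + n) + 11 = 11 + B + n)
-21*W(7, 15) = -21*(11 + 7 + 15) = -21*33 = -693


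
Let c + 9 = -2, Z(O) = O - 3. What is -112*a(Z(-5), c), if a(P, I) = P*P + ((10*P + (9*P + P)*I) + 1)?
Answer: -96880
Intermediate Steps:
Z(O) = -3 + O
c = -11 (c = -9 - 2 = -11)
a(P, I) = 1 + P**2 + 10*P + 10*I*P (a(P, I) = P**2 + ((10*P + (10*P)*I) + 1) = P**2 + ((10*P + 10*I*P) + 1) = P**2 + (1 + 10*P + 10*I*P) = 1 + P**2 + 10*P + 10*I*P)
-112*a(Z(-5), c) = -112*(1 + (-3 - 5)**2 + 10*(-3 - 5) + 10*(-11)*(-3 - 5)) = -112*(1 + (-8)**2 + 10*(-8) + 10*(-11)*(-8)) = -112*(1 + 64 - 80 + 880) = -112*865 = -96880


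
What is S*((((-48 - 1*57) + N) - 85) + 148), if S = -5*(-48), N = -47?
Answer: -21360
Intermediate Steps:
S = 240
S*((((-48 - 1*57) + N) - 85) + 148) = 240*((((-48 - 1*57) - 47) - 85) + 148) = 240*((((-48 - 57) - 47) - 85) + 148) = 240*(((-105 - 47) - 85) + 148) = 240*((-152 - 85) + 148) = 240*(-237 + 148) = 240*(-89) = -21360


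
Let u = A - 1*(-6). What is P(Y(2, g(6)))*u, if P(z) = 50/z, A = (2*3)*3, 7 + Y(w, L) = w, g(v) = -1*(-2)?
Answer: -240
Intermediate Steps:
g(v) = 2
Y(w, L) = -7 + w
A = 18 (A = 6*3 = 18)
u = 24 (u = 18 - 1*(-6) = 18 + 6 = 24)
P(Y(2, g(6)))*u = (50/(-7 + 2))*24 = (50/(-5))*24 = (50*(-⅕))*24 = -10*24 = -240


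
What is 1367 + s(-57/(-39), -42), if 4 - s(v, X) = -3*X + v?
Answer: 16166/13 ≈ 1243.5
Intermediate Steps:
s(v, X) = 4 - v + 3*X (s(v, X) = 4 - (-3*X + v) = 4 - (v - 3*X) = 4 + (-v + 3*X) = 4 - v + 3*X)
1367 + s(-57/(-39), -42) = 1367 + (4 - (-57)/(-39) + 3*(-42)) = 1367 + (4 - (-57)*(-1)/39 - 126) = 1367 + (4 - 1*19/13 - 126) = 1367 + (4 - 19/13 - 126) = 1367 - 1605/13 = 16166/13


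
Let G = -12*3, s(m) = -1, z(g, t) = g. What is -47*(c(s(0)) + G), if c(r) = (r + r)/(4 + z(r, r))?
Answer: 5170/3 ≈ 1723.3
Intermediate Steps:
c(r) = 2*r/(4 + r) (c(r) = (r + r)/(4 + r) = (2*r)/(4 + r) = 2*r/(4 + r))
G = -36
-47*(c(s(0)) + G) = -47*(2*(-1)/(4 - 1) - 36) = -47*(2*(-1)/3 - 36) = -47*(2*(-1)*(1/3) - 36) = -47*(-2/3 - 36) = -47*(-110/3) = 5170/3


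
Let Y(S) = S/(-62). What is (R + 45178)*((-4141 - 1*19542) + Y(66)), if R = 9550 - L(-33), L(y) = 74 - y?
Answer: -40103065926/31 ≈ -1.2936e+9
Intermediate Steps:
Y(S) = -S/62 (Y(S) = S*(-1/62) = -S/62)
R = 9443 (R = 9550 - (74 - 1*(-33)) = 9550 - (74 + 33) = 9550 - 1*107 = 9550 - 107 = 9443)
(R + 45178)*((-4141 - 1*19542) + Y(66)) = (9443 + 45178)*((-4141 - 1*19542) - 1/62*66) = 54621*((-4141 - 19542) - 33/31) = 54621*(-23683 - 33/31) = 54621*(-734206/31) = -40103065926/31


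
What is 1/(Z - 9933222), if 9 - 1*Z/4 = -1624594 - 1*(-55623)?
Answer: -1/3657302 ≈ -2.7343e-7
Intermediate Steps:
Z = 6275920 (Z = 36 - 4*(-1624594 - 1*(-55623)) = 36 - 4*(-1624594 + 55623) = 36 - 4*(-1568971) = 36 + 6275884 = 6275920)
1/(Z - 9933222) = 1/(6275920 - 9933222) = 1/(-3657302) = -1/3657302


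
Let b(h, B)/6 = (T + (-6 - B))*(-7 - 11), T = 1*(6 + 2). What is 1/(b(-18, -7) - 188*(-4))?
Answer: -1/220 ≈ -0.0045455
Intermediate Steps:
T = 8 (T = 1*8 = 8)
b(h, B) = -216 + 108*B (b(h, B) = 6*((8 + (-6 - B))*(-7 - 11)) = 6*((2 - B)*(-18)) = 6*(-36 + 18*B) = -216 + 108*B)
1/(b(-18, -7) - 188*(-4)) = 1/((-216 + 108*(-7)) - 188*(-4)) = 1/((-216 - 756) + 752) = 1/(-972 + 752) = 1/(-220) = -1/220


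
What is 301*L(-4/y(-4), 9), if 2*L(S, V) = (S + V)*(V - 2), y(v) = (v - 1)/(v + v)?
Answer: 27391/10 ≈ 2739.1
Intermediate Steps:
y(v) = (-1 + v)/(2*v) (y(v) = (-1 + v)/((2*v)) = (-1 + v)*(1/(2*v)) = (-1 + v)/(2*v))
L(S, V) = (-2 + V)*(S + V)/2 (L(S, V) = ((S + V)*(V - 2))/2 = ((S + V)*(-2 + V))/2 = ((-2 + V)*(S + V))/2 = (-2 + V)*(S + V)/2)
301*L(-4/y(-4), 9) = 301*((½)*9² - (-4)/((½)*(-1 - 4)/(-4)) - 1*9 + (½)*(-4*(-8/(-1 - 4)))*9) = 301*((½)*81 - (-4)/((½)*(-¼)*(-5)) - 9 + (½)*(-4/((½)*(-¼)*(-5)))*9) = 301*(81/2 - (-4)/5/8 - 9 + (½)*(-4/5/8)*9) = 301*(81/2 - (-4)*8/5 - 9 + (½)*(-4*8/5)*9) = 301*(81/2 - 1*(-32/5) - 9 + (½)*(-32/5)*9) = 301*(81/2 + 32/5 - 9 - 144/5) = 301*(91/10) = 27391/10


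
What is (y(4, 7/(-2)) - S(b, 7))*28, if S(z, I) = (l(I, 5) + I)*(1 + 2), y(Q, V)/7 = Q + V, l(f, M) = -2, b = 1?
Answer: -322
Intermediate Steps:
y(Q, V) = 7*Q + 7*V (y(Q, V) = 7*(Q + V) = 7*Q + 7*V)
S(z, I) = -6 + 3*I (S(z, I) = (-2 + I)*(1 + 2) = (-2 + I)*3 = -6 + 3*I)
(y(4, 7/(-2)) - S(b, 7))*28 = ((7*4 + 7*(7/(-2))) - (-6 + 3*7))*28 = ((28 + 7*(7*(-½))) - (-6 + 21))*28 = ((28 + 7*(-7/2)) - 1*15)*28 = ((28 - 49/2) - 15)*28 = (7/2 - 15)*28 = -23/2*28 = -322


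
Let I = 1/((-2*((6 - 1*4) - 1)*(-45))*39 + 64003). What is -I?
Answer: -1/67513 ≈ -1.4812e-5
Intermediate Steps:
I = 1/67513 (I = 1/((-2*((6 - 4) - 1)*(-45))*39 + 64003) = 1/((-2*(2 - 1)*(-45))*39 + 64003) = 1/((-2*1*(-45))*39 + 64003) = 1/(-2*(-45)*39 + 64003) = 1/(90*39 + 64003) = 1/(3510 + 64003) = 1/67513 ≈ 1.4812e-5)
-I = -1*1/67513 = -1/67513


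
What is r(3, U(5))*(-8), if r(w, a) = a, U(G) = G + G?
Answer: -80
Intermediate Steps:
U(G) = 2*G
r(3, U(5))*(-8) = (2*5)*(-8) = 10*(-8) = -80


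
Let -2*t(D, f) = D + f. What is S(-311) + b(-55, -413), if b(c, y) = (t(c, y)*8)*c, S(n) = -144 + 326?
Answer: -102778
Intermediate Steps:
t(D, f) = -D/2 - f/2 (t(D, f) = -(D + f)/2 = -D/2 - f/2)
S(n) = 182
b(c, y) = c*(-4*c - 4*y) (b(c, y) = ((-c/2 - y/2)*8)*c = (-4*c - 4*y)*c = c*(-4*c - 4*y))
S(-311) + b(-55, -413) = 182 - 4*(-55)*(-55 - 413) = 182 - 4*(-55)*(-468) = 182 - 102960 = -102778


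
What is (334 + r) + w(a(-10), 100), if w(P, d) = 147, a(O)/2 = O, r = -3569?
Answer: -3088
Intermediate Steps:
a(O) = 2*O
(334 + r) + w(a(-10), 100) = (334 - 3569) + 147 = -3235 + 147 = -3088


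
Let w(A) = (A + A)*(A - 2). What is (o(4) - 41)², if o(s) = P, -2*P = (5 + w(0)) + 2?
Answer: 7921/4 ≈ 1980.3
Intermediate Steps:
w(A) = 2*A*(-2 + A) (w(A) = (2*A)*(-2 + A) = 2*A*(-2 + A))
P = -7/2 (P = -((5 + 2*0*(-2 + 0)) + 2)/2 = -((5 + 2*0*(-2)) + 2)/2 = -((5 + 0) + 2)/2 = -(5 + 2)/2 = -½*7 = -7/2 ≈ -3.5000)
o(s) = -7/2
(o(4) - 41)² = (-7/2 - 41)² = (-89/2)² = 7921/4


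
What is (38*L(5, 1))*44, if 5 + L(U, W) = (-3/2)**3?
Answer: -14003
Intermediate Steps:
L(U, W) = -67/8 (L(U, W) = -5 + (-3/2)**3 = -5 - 27/8 = -67/8)
(38*L(5, 1))*44 = (38*(-67/8))*44 = -1273/4*44 = -14003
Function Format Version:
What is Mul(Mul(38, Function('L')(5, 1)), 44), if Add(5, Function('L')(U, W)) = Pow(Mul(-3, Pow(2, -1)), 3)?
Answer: -14003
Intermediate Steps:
Function('L')(U, W) = Rational(-67, 8) (Function('L')(U, W) = Add(-5, Pow(Mul(-3, Pow(2, -1)), 3)) = Add(-5, Pow(Mul(-3, Rational(1, 2)), 3)) = Add(-5, Pow(Rational(-3, 2), 3)) = Add(-5, Rational(-27, 8)) = Rational(-67, 8))
Mul(Mul(38, Function('L')(5, 1)), 44) = Mul(Mul(38, Rational(-67, 8)), 44) = Mul(Rational(-1273, 4), 44) = -14003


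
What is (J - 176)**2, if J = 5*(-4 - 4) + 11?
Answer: 42025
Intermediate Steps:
J = -29 (J = 5*(-8) + 11 = -40 + 11 = -29)
(J - 176)**2 = (-29 - 176)**2 = (-205)**2 = 42025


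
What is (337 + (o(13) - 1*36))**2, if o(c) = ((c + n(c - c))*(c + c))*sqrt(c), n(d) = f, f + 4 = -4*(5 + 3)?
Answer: 4739453 - 359996*sqrt(13) ≈ 3.4415e+6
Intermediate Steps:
f = -36 (f = -4 - 4*(5 + 3) = -4 - 4*8 = -4 - 32 = -36)
n(d) = -36
o(c) = 2*c**(3/2)*(-36 + c) (o(c) = ((c - 36)*(c + c))*sqrt(c) = ((-36 + c)*(2*c))*sqrt(c) = (2*c*(-36 + c))*sqrt(c) = 2*c**(3/2)*(-36 + c))
(337 + (o(13) - 1*36))**2 = (337 + (2*13**(3/2)*(-36 + 13) - 1*36))**2 = (337 + (2*(13*sqrt(13))*(-23) - 36))**2 = (337 + (-598*sqrt(13) - 36))**2 = (337 + (-36 - 598*sqrt(13)))**2 = (301 - 598*sqrt(13))**2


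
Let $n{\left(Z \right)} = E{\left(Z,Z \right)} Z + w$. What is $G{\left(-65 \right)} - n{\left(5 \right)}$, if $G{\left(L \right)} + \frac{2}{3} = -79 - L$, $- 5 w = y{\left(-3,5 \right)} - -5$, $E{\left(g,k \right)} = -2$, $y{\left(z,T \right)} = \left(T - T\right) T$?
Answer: $- \frac{11}{3} \approx -3.6667$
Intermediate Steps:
$y{\left(z,T \right)} = 0$ ($y{\left(z,T \right)} = 0 T = 0$)
$w = -1$ ($w = - \frac{0 - -5}{5} = - \frac{0 + 5}{5} = \left(- \frac{1}{5}\right) 5 = -1$)
$G{\left(L \right)} = - \frac{239}{3} - L$ ($G{\left(L \right)} = - \frac{2}{3} - \left(79 + L\right) = - \frac{239}{3} - L$)
$n{\left(Z \right)} = -1 - 2 Z$ ($n{\left(Z \right)} = - 2 Z - 1 = -1 - 2 Z$)
$G{\left(-65 \right)} - n{\left(5 \right)} = \left(- \frac{239}{3} - -65\right) - \left(-1 - 10\right) = \left(- \frac{239}{3} + 65\right) - \left(-1 - 10\right) = - \frac{44}{3} - -11 = - \frac{44}{3} + 11 = - \frac{11}{3}$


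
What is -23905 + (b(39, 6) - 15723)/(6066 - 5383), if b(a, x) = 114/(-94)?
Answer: -768113443/32101 ≈ -23928.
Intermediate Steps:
b(a, x) = -57/47 (b(a, x) = 114*(-1/94) = -57/47)
-23905 + (b(39, 6) - 15723)/(6066 - 5383) = -23905 + (-57/47 - 15723)/(6066 - 5383) = -23905 - 739038/47/683 = -23905 - 739038/47*1/683 = -23905 - 739038/32101 = -768113443/32101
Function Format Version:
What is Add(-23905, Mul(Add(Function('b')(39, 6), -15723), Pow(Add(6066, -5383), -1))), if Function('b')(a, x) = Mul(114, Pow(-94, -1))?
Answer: Rational(-768113443, 32101) ≈ -23928.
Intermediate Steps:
Function('b')(a, x) = Rational(-57, 47) (Function('b')(a, x) = Mul(114, Rational(-1, 94)) = Rational(-57, 47))
Add(-23905, Mul(Add(Function('b')(39, 6), -15723), Pow(Add(6066, -5383), -1))) = Add(-23905, Mul(Add(Rational(-57, 47), -15723), Pow(Add(6066, -5383), -1))) = Add(-23905, Mul(Rational(-739038, 47), Pow(683, -1))) = Add(-23905, Mul(Rational(-739038, 47), Rational(1, 683))) = Add(-23905, Rational(-739038, 32101)) = Rational(-768113443, 32101)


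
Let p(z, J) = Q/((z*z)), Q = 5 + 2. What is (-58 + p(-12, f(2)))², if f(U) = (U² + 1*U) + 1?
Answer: 69639025/20736 ≈ 3358.4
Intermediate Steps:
f(U) = 1 + U + U² (f(U) = (U² + U) + 1 = (U + U²) + 1 = 1 + U + U²)
Q = 7
p(z, J) = 7/z² (p(z, J) = 7/((z*z)) = 7/(z²) = 7/z²)
(-58 + p(-12, f(2)))² = (-58 + 7/(-12)²)² = (-58 + 7*(1/144))² = (-58 + 7/144)² = (-8345/144)² = 69639025/20736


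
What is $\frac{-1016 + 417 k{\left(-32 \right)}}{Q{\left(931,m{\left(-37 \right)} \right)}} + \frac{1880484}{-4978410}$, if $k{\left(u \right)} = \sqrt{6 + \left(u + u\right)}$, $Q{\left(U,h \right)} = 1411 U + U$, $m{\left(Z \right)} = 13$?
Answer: $- \frac{103212069892}{272686599605} + \frac{417 i \sqrt{58}}{1314572} \approx -0.3785 + 0.0024158 i$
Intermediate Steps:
$Q{\left(U,h \right)} = 1412 U$
$k{\left(u \right)} = \sqrt{6 + 2 u}$
$\frac{-1016 + 417 k{\left(-32 \right)}}{Q{\left(931,m{\left(-37 \right)} \right)}} + \frac{1880484}{-4978410} = \frac{-1016 + 417 \sqrt{6 + 2 \left(-32\right)}}{1412 \cdot 931} + \frac{1880484}{-4978410} = \frac{-1016 + 417 \sqrt{6 - 64}}{1314572} + 1880484 \left(- \frac{1}{4978410}\right) = \left(-1016 + 417 \sqrt{-58}\right) \frac{1}{1314572} - \frac{313414}{829735} = \left(-1016 + 417 i \sqrt{58}\right) \frac{1}{1314572} - \frac{313414}{829735} = \left(- \frac{254}{328643} + \frac{417 i \sqrt{58}}{1314572}\right) - \frac{313414}{829735} = - \frac{103212069892}{272686599605} + \frac{417 i \sqrt{58}}{1314572}$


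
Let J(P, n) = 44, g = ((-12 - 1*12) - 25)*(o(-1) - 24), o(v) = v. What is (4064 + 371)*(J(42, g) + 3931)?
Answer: 17629125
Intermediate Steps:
g = 1225 (g = ((-12 - 1*12) - 25)*(-1 - 24) = ((-12 - 12) - 25)*(-25) = (-24 - 25)*(-25) = -49*(-25) = 1225)
(4064 + 371)*(J(42, g) + 3931) = (4064 + 371)*(44 + 3931) = 4435*3975 = 17629125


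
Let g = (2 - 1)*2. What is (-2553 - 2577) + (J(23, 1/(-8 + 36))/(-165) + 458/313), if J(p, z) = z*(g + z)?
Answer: -69217609787/13496560 ≈ -5128.5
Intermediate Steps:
g = 2 (g = 1*2 = 2)
J(p, z) = z*(2 + z)
(-2553 - 2577) + (J(23, 1/(-8 + 36))/(-165) + 458/313) = (-2553 - 2577) + (((2 + 1/(-8 + 36))/(-8 + 36))/(-165) + 458/313) = -5130 + (((2 + 1/28)/28)*(-1/165) + 458*(1/313)) = -5130 + (((2 + 1/28)/28)*(-1/165) + 458/313) = -5130 + (((1/28)*(57/28))*(-1/165) + 458/313) = -5130 + ((57/784)*(-1/165) + 458/313) = -5130 + (-19/43120 + 458/313) = -5130 + 19743013/13496560 = -69217609787/13496560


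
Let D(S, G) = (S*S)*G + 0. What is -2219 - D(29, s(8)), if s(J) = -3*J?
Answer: 17965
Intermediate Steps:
D(S, G) = G*S² (D(S, G) = S²*G + 0 = G*S² + 0 = G*S²)
-2219 - D(29, s(8)) = -2219 - (-3*8)*29² = -2219 - (-24)*841 = -2219 - 1*(-20184) = -2219 + 20184 = 17965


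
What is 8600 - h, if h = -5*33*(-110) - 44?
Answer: -9506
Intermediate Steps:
h = 18106 (h = -165*(-110) - 44 = 18150 - 44 = 18106)
8600 - h = 8600 - 1*18106 = 8600 - 18106 = -9506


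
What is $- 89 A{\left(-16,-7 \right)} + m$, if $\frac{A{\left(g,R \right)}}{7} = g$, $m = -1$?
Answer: $9967$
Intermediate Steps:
$A{\left(g,R \right)} = 7 g$
$- 89 A{\left(-16,-7 \right)} + m = - 89 \cdot 7 \left(-16\right) - 1 = \left(-89\right) \left(-112\right) - 1 = 9968 - 1 = 9967$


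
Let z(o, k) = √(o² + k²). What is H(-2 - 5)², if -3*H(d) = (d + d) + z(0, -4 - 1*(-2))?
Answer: 16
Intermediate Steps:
z(o, k) = √(k² + o²)
H(d) = -⅔ - 2*d/3 (H(d) = -((d + d) + √((-4 - 1*(-2))² + 0²))/3 = -(2*d + √((-4 + 2)² + 0))/3 = -(2*d + √((-2)² + 0))/3 = -(2*d + √(4 + 0))/3 = -(2*d + √4)/3 = -(2*d + 2)/3 = -(2 + 2*d)/3 = -⅔ - 2*d/3)
H(-2 - 5)² = (-⅔ - 2*(-2 - 5)/3)² = (-⅔ - ⅔*(-7))² = (-⅔ + 14/3)² = 4² = 16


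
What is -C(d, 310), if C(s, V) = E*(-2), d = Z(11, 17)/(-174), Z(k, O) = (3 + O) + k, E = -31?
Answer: -62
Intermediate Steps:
Z(k, O) = 3 + O + k
d = -31/174 (d = (3 + 17 + 11)/(-174) = 31*(-1/174) = -31/174 ≈ -0.17816)
C(s, V) = 62 (C(s, V) = -31*(-2) = 62)
-C(d, 310) = -1*62 = -62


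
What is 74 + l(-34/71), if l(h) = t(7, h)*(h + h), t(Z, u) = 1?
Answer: 5186/71 ≈ 73.042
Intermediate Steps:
l(h) = 2*h (l(h) = 1*(h + h) = 1*(2*h) = 2*h)
74 + l(-34/71) = 74 + 2*(-34/71) = 74 - 68/71 = 5186/71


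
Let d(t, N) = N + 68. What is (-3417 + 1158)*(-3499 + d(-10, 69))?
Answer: 7594758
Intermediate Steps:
d(t, N) = 68 + N
(-3417 + 1158)*(-3499 + d(-10, 69)) = (-3417 + 1158)*(-3499 + (68 + 69)) = -2259*(-3499 + 137) = -2259*(-3362) = 7594758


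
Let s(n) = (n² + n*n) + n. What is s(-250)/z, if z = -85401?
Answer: -124750/85401 ≈ -1.4608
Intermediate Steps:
s(n) = n + 2*n² (s(n) = (n² + n²) + n = 2*n² + n = n + 2*n²)
s(-250)/z = -250*(1 + 2*(-250))/(-85401) = -250*(1 - 500)*(-1/85401) = -250*(-499)*(-1/85401) = 124750*(-1/85401) = -124750/85401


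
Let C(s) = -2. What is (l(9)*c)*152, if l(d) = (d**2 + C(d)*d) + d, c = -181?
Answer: -1980864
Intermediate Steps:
l(d) = d**2 - d (l(d) = (d**2 - 2*d) + d = d**2 - d)
(l(9)*c)*152 = ((9*(-1 + 9))*(-181))*152 = ((9*8)*(-181))*152 = (72*(-181))*152 = -13032*152 = -1980864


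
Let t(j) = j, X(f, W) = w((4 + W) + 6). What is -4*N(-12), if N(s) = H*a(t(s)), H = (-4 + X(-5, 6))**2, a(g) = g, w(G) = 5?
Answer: 48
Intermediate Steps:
X(f, W) = 5
H = 1 (H = (-4 + 5)**2 = 1**2 = 1)
N(s) = s (N(s) = 1*s = s)
-4*N(-12) = -4*(-12) = 48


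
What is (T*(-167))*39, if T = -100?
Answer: 651300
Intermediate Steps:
(T*(-167))*39 = -100*(-167)*39 = 16700*39 = 651300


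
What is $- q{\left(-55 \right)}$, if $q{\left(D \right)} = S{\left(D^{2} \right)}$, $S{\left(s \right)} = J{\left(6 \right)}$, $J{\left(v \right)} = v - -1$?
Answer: $-7$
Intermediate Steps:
$J{\left(v \right)} = 1 + v$ ($J{\left(v \right)} = v + 1 = 1 + v$)
$S{\left(s \right)} = 7$ ($S{\left(s \right)} = 1 + 6 = 7$)
$q{\left(D \right)} = 7$
$- q{\left(-55 \right)} = \left(-1\right) 7 = -7$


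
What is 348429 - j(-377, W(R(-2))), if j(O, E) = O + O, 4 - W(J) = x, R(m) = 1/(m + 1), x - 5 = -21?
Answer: 349183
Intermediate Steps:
x = -16 (x = 5 - 21 = -16)
R(m) = 1/(1 + m)
W(J) = 20 (W(J) = 4 - 1*(-16) = 4 + 16 = 20)
j(O, E) = 2*O
348429 - j(-377, W(R(-2))) = 348429 - 2*(-377) = 348429 - 1*(-754) = 348429 + 754 = 349183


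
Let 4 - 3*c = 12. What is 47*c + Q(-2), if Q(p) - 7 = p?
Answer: -361/3 ≈ -120.33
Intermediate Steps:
c = -8/3 (c = 4/3 - ⅓*12 = 4/3 - 4 = -8/3 ≈ -2.6667)
Q(p) = 7 + p
47*c + Q(-2) = 47*(-8/3) + (7 - 2) = -376/3 + 5 = -361/3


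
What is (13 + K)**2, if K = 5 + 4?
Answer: 484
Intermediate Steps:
K = 9
(13 + K)**2 = (13 + 9)**2 = 22**2 = 484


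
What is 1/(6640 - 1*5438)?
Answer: 1/1202 ≈ 0.00083195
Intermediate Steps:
1/(6640 - 1*5438) = 1/(6640 - 5438) = 1/1202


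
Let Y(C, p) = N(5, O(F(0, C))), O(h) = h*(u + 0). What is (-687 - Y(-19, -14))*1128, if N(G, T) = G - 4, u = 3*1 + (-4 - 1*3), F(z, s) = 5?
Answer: -776064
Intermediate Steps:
u = -4 (u = 3 + (-4 - 3) = 3 - 7 = -4)
O(h) = -4*h (O(h) = h*(-4 + 0) = h*(-4) = -4*h)
N(G, T) = -4 + G
Y(C, p) = 1 (Y(C, p) = -4 + 5 = 1)
(-687 - Y(-19, -14))*1128 = (-687 - 1*1)*1128 = (-687 - 1)*1128 = -688*1128 = -776064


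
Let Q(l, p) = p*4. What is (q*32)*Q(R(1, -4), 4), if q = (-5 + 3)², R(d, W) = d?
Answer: 2048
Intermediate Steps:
Q(l, p) = 4*p
q = 4 (q = (-2)² = 4)
(q*32)*Q(R(1, -4), 4) = (4*32)*(4*4) = 128*16 = 2048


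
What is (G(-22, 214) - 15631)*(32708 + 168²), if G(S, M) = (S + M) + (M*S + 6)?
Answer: -1227231412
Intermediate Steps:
G(S, M) = 6 + M + S + M*S (G(S, M) = (M + S) + (6 + M*S) = 6 + M + S + M*S)
(G(-22, 214) - 15631)*(32708 + 168²) = ((6 + 214 - 22 + 214*(-22)) - 15631)*(32708 + 168²) = ((6 + 214 - 22 - 4708) - 15631)*(32708 + 28224) = (-4510 - 15631)*60932 = -20141*60932 = -1227231412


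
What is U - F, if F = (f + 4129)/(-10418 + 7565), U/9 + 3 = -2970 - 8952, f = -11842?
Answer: -34022882/317 ≈ -1.0733e+5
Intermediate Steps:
U = -107325 (U = -27 + 9*(-2970 - 8952) = -27 + 9*(-11922) = -27 - 107298 = -107325)
F = 857/317 (F = (-11842 + 4129)/(-10418 + 7565) = -7713/(-2853) = -7713*(-1/2853) = 857/317 ≈ 2.7035)
U - F = -107325 - 1*857/317 = -107325 - 857/317 = -34022882/317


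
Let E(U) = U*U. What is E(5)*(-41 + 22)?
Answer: -475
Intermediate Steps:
E(U) = U²
E(5)*(-41 + 22) = 5²*(-41 + 22) = 25*(-19) = -475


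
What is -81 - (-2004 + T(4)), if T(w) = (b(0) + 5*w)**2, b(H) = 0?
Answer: 1523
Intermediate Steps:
T(w) = 25*w**2 (T(w) = (0 + 5*w)**2 = (5*w)**2 = 25*w**2)
-81 - (-2004 + T(4)) = -81 - (-2004 + 25*4**2) = -81 - (-2004 + 25*16) = -81 - (-2004 + 400) = -81 - 1*(-1604) = -81 + 1604 = 1523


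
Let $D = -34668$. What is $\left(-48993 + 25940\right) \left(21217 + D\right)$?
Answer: $310085903$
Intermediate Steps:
$\left(-48993 + 25940\right) \left(21217 + D\right) = \left(-48993 + 25940\right) \left(21217 - 34668\right) = \left(-23053\right) \left(-13451\right) = 310085903$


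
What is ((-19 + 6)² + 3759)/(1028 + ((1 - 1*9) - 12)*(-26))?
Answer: 982/387 ≈ 2.5375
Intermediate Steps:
((-19 + 6)² + 3759)/(1028 + ((1 - 1*9) - 12)*(-26)) = ((-13)² + 3759)/(1028 + ((1 - 9) - 12)*(-26)) = (169 + 3759)/(1028 + (-8 - 12)*(-26)) = 3928/(1028 - 20*(-26)) = 3928/(1028 + 520) = 3928/1548 = 3928*(1/1548) = 982/387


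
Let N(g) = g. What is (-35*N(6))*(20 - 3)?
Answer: -3570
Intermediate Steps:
(-35*N(6))*(20 - 3) = (-35*6)*(20 - 3) = -210*17 = -3570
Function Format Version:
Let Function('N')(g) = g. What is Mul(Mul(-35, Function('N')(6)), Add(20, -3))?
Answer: -3570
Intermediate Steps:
Mul(Mul(-35, Function('N')(6)), Add(20, -3)) = Mul(Mul(-35, 6), Add(20, -3)) = Mul(-210, 17) = -3570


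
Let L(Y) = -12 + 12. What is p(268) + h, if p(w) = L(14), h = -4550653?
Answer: -4550653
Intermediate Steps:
L(Y) = 0
p(w) = 0
p(268) + h = 0 - 4550653 = -4550653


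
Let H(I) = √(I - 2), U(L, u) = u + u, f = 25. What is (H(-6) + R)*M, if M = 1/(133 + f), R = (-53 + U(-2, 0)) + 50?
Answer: -3/158 + I*√2/79 ≈ -0.018987 + 0.017901*I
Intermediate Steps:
U(L, u) = 2*u
R = -3 (R = (-53 + 2*0) + 50 = (-53 + 0) + 50 = -53 + 50 = -3)
H(I) = √(-2 + I)
M = 1/158 (M = 1/(133 + 25) = 1/158 ≈ 0.0063291)
(H(-6) + R)*M = (√(-2 - 6) - 3)*(1/158) = (√(-8) - 3)*(1/158) = (2*I*√2 - 3)*(1/158) = (-3 + 2*I*√2)*(1/158) = -3/158 + I*√2/79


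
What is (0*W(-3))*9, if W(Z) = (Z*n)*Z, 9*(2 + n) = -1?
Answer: 0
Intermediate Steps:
n = -19/9 (n = -2 + (⅑)*(-1) = -2 - ⅑ = -19/9 ≈ -2.1111)
W(Z) = -19*Z²/9 (W(Z) = (Z*(-19/9))*Z = (-19*Z/9)*Z = -19*Z²/9)
(0*W(-3))*9 = (0*(-19/9*(-3)²))*9 = (0*(-19/9*9))*9 = (0*(-19))*9 = 0*9 = 0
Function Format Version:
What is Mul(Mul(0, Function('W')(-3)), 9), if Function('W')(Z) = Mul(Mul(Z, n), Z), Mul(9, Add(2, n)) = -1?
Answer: 0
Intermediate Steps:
n = Rational(-19, 9) (n = Add(-2, Mul(Rational(1, 9), -1)) = Add(-2, Rational(-1, 9)) = Rational(-19, 9) ≈ -2.1111)
Function('W')(Z) = Mul(Rational(-19, 9), Pow(Z, 2)) (Function('W')(Z) = Mul(Mul(Z, Rational(-19, 9)), Z) = Mul(Mul(Rational(-19, 9), Z), Z) = Mul(Rational(-19, 9), Pow(Z, 2)))
Mul(Mul(0, Function('W')(-3)), 9) = Mul(Mul(0, Mul(Rational(-19, 9), Pow(-3, 2))), 9) = Mul(Mul(0, Mul(Rational(-19, 9), 9)), 9) = Mul(Mul(0, -19), 9) = Mul(0, 9) = 0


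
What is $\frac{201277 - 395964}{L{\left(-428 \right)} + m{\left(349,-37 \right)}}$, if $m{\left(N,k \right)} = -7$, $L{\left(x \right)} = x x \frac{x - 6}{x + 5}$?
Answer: $- \frac{82352601}{79498895} \approx -1.0359$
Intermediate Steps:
$L{\left(x \right)} = \frac{x^{2} \left(-6 + x\right)}{5 + x}$ ($L{\left(x \right)} = x^{2} \frac{-6 + x}{5 + x} = \frac{x^{2} \left(-6 + x\right)}{5 + x}$)
$\frac{201277 - 395964}{L{\left(-428 \right)} + m{\left(349,-37 \right)}} = \frac{201277 - 395964}{\frac{\left(-428\right)^{2} \left(-6 - 428\right)}{5 - 428} - 7} = - \frac{194687}{183184 \frac{1}{-423} \left(-434\right) - 7} = - \frac{194687}{183184 \left(- \frac{1}{423}\right) \left(-434\right) - 7} = - \frac{194687}{\frac{79501856}{423} - 7} = - \frac{194687}{\frac{79498895}{423}} = \left(-194687\right) \frac{423}{79498895} = - \frac{82352601}{79498895}$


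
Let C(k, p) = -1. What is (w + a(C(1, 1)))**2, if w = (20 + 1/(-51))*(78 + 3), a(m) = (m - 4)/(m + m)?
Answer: 3037222321/1156 ≈ 2.6274e+6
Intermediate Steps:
a(m) = (-4 + m)/(2*m) (a(m) = (-4 + m)/((2*m)) = (-4 + m)*(1/(2*m)) = (-4 + m)/(2*m))
w = 27513/17 (w = (20 - 1/51)*81 = (1019/51)*81 = 27513/17 ≈ 1618.4)
(w + a(C(1, 1)))**2 = (27513/17 + (1/2)*(-4 - 1)/(-1))**2 = (27513/17 + (1/2)*(-1)*(-5))**2 = (27513/17 + 5/2)**2 = (55111/34)**2 = 3037222321/1156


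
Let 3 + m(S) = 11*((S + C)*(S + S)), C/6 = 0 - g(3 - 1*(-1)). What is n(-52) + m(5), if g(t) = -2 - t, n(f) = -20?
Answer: 4487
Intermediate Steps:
C = 36 (C = 6*(0 - (-2 - (3 - 1*(-1)))) = 6*(0 - (-2 - (3 + 1))) = 6*(0 - (-2 - 1*4)) = 6*(0 - (-2 - 4)) = 6*(0 - 1*(-6)) = 6*(0 + 6) = 6*6 = 36)
m(S) = -3 + 22*S*(36 + S) (m(S) = -3 + 11*((S + 36)*(S + S)) = -3 + 11*((36 + S)*(2*S)) = -3 + 11*(2*S*(36 + S)) = -3 + 22*S*(36 + S))
n(-52) + m(5) = -20 + (-3 + 22*5**2 + 792*5) = -20 + (-3 + 22*25 + 3960) = -20 + (-3 + 550 + 3960) = -20 + 4507 = 4487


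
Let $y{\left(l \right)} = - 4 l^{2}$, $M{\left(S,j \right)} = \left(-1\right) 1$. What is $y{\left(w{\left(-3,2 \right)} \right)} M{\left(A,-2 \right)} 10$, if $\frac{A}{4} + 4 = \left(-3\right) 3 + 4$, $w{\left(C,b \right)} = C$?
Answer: $360$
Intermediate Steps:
$A = -36$ ($A = -16 + 4 \left(\left(-3\right) 3 + 4\right) = -16 + 4 \left(-9 + 4\right) = -16 + 4 \left(-5\right) = -16 - 20 = -36$)
$M{\left(S,j \right)} = -1$
$y{\left(w{\left(-3,2 \right)} \right)} M{\left(A,-2 \right)} 10 = - 4 \left(-3\right)^{2} \left(-1\right) 10 = \left(-4\right) 9 \left(-1\right) 10 = \left(-36\right) \left(-1\right) 10 = 36 \cdot 10 = 360$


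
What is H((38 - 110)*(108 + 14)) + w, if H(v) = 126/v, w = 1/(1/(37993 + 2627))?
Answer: 19822553/488 ≈ 40620.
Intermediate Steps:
w = 40620 (w = 1/(1/40620) = 40620)
H((38 - 110)*(108 + 14)) + w = 126/(((38 - 110)*(108 + 14))) + 40620 = 126/((-72*122)) + 40620 = 126/(-8784) + 40620 = 126*(-1/8784) + 40620 = -7/488 + 40620 = 19822553/488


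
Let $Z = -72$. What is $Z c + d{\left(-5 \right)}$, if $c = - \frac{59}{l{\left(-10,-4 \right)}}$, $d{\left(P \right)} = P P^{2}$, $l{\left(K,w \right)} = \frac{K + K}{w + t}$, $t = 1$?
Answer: $\frac{2561}{5} \approx 512.2$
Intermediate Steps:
$l{\left(K,w \right)} = \frac{2 K}{1 + w}$ ($l{\left(K,w \right)} = \frac{K + K}{w + 1} = \frac{2 K}{1 + w}$)
$d{\left(P \right)} = P^{3}$
$c = - \frac{177}{20}$ ($c = - \frac{59}{2 \left(-10\right) \frac{1}{1 - 4}} = - \frac{59}{2 \left(-10\right) \frac{1}{-3}} = - \frac{59}{2 \left(-10\right) \left(- \frac{1}{3}\right)} = - \frac{59}{\frac{20}{3}} = \left(-59\right) \frac{3}{20} = - \frac{177}{20} \approx -8.85$)
$Z c + d{\left(-5 \right)} = \left(-72\right) \left(- \frac{177}{20}\right) + \left(-5\right)^{3} = \frac{3186}{5} - 125 = \frac{2561}{5}$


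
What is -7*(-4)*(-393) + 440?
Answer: -10564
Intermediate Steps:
-7*(-4)*(-393) + 440 = 28*(-393) + 440 = -11004 + 440 = -10564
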